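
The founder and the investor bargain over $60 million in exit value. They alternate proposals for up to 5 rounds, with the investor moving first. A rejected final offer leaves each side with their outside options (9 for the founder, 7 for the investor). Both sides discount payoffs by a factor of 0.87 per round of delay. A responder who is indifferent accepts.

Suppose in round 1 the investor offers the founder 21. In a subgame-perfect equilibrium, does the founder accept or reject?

Accept

Round 5 (the investor proposes): the founder gets 9 if talks fail, so the investor offers 9 and keeps 51.
Round 4 (the founder proposes): the investor can get 51 next round, worth 0.87 × 51 = 44.37 now. The founder offers 44.37 and keeps 60 − 44.37 = 15.63.
Round 3 (the investor proposes): the founder can get 15.63 next round, worth 0.87 × 15.63 = 13.5981 now. The investor offers 13.5981 and keeps 60 − 13.5981 = 46.4019.
Round 2 (the founder proposes): the investor can get 46.4019 next round, worth 0.87 × 46.4019 = 40.369653 now, so the founder offers 40.369653, keeping 19.630347.
So by rejecting in round 1, the founder gets 19.630347 next round, worth 0.87 × 19.630347 = 17.07840189 now.
Offer 21 ≥ 17.07840189, so the founder accepts.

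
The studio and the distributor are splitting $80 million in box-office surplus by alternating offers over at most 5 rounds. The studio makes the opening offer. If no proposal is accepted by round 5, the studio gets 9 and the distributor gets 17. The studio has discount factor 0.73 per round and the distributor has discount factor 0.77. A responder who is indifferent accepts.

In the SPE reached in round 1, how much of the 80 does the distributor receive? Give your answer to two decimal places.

Round 5 (the studio proposes): the distributor gets 17 if talks fail, so the studio offers 17 and keeps 63.
Round 4 (the distributor proposes): the studio can get 63 next round, worth 0.73 × 63 = 45.99 now, so the distributor offers 45.99, keeping 34.01.
Round 3 (the studio proposes): the distributor can get 34.01 next round, worth 0.77 × 34.01 = 26.1877 now. The studio offers 26.1877 and keeps 80 − 26.1877 = 53.8123.
Round 2 (the distributor proposes): the studio can get 53.8123 next round, worth 0.73 × 53.8123 = 39.282979 now. The distributor offers 39.282979 and keeps 80 − 39.282979 = 40.717021.
Round 1 (the studio proposes): the distributor can get 40.717021 next round, worth 0.77 × 40.717021 = 31.35210617 now; the studio offers that and keeps 48.64789383.

31.35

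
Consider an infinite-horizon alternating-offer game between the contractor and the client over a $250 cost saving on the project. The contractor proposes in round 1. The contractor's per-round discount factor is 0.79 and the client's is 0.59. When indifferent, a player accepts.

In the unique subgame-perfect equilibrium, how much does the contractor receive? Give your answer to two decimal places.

191.98

Let x be the contractor's share when the contractor proposes and y be the client's share when the client proposes.
The client accepts iff offered ≥ 0.59·y, so x = 250 − 0.59y. Symmetrically y = 250 − 0.79x.
Substituting: x = 250 − 0.59(250 − 0.79x), giving x(1 − 0.79·0.59) = 250(1 − 0.59).
So x = 250 × 0.41 / 0.5339 ≈ 191.9835, and the client receives 250 − x ≈ 58.0165.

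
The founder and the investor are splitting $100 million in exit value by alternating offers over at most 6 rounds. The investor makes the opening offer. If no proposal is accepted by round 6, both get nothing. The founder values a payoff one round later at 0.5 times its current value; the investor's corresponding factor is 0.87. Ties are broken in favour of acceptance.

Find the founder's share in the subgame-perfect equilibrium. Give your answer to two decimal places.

Round 6 (the founder proposes): rejection yields 0 for the investor; the founder offers 0 and keeps 100.
Round 5 (the investor proposes): the founder can get 100 next round, worth 0.5 × 100 = 50 now; the investor offers that and keeps 50.
Round 4 (the founder proposes): the investor can get 50 next round, worth 0.87 × 50 = 43.5 now. The founder offers 43.5 and keeps 100 − 43.5 = 56.5.
Round 3 (the investor proposes): the founder can get 56.5 next round, worth 0.5 × 56.5 = 28.25 now, so the investor offers 28.25, keeping 71.75.
Round 2 (the founder proposes): the investor can get 71.75 next round, worth 0.87 × 71.75 = 62.4225 now. The founder offers 62.4225 and keeps 100 − 62.4225 = 37.5775.
Round 1 (the investor proposes): the founder can get 37.5775 next round, worth 0.5 × 37.5775 = 18.78875 now. The investor offers 18.78875 and keeps 100 − 18.78875 = 81.21125.

18.79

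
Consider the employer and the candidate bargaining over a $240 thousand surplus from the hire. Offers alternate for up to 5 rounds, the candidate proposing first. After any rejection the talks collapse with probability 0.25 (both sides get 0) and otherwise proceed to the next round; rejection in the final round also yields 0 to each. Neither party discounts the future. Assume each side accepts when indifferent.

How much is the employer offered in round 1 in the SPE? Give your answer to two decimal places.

By backward induction:
Round 5 (the candidate proposes): rejection yields 0 for the employer; the candidate offers 0 and keeps 240.
Round 4 (the employer proposes): rejecting gives the candidate an expected 0.75 × 240 = 180, so the employer offers 180, keeping 60.
Round 3 (the candidate proposes): rejecting gives the employer an expected 0.75 × 60 = 45, so the candidate offers 45, keeping 195.
Round 2 (the employer proposes): rejecting gives the candidate an expected 0.75 × 195 = 146.25; the employer offers that and keeps 93.75.
Round 1 (the candidate proposes): rejecting gives the employer an expected 0.75 × 93.75 = 70.3125, so the candidate offers 70.3125, keeping 169.6875.

70.31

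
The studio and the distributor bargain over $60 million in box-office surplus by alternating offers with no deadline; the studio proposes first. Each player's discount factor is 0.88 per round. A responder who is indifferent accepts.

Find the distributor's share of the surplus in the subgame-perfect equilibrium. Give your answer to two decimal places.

When the studio proposes, the distributor accepts any offer worth at least 0.88 times what the distributor would get by proposing next round; and vice versa.
This gives x = 60 − 0.88y and y = 60 − 0.88x, where x and y are each side's share when it proposes.
Hence (1 − 0.88·0.88)x = 60(1 − 0.88), i.e. 0.2256·x = 7.2.
x ≈ 31.9149; the distributor's share is 60 − x ≈ 28.0851.

28.09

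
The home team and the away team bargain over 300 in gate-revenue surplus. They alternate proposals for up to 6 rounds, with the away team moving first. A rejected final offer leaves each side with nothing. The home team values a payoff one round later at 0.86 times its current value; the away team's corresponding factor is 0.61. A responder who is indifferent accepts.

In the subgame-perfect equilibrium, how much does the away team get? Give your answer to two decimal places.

75.59

Round 6 (the home team proposes): the away team will accept anything ≥ 0, so the home team offers 0 and keeps 300.
Round 5 (the away team proposes): the home team can get 300 next round, worth 0.86 × 300 = 258 now. The away team offers 258 and keeps 300 − 258 = 42.
Round 4 (the home team proposes): the away team can get 42 next round, worth 0.61 × 42 = 25.62 now; the home team offers that and keeps 274.38.
Round 3 (the away team proposes): the home team can get 274.38 next round, worth 0.86 × 274.38 = 235.9668 now; the away team offers that and keeps 64.0332.
Round 2 (the home team proposes): the away team can get 64.0332 next round, worth 0.61 × 64.0332 = 39.060252 now, so the home team offers 39.060252, keeping 260.939748.
Round 1 (the away team proposes): the home team can get 260.939748 next round, worth 0.86 × 260.939748 = 224.40818328 now. The away team offers 224.40818328 and keeps 300 − 224.40818328 = 75.59181672.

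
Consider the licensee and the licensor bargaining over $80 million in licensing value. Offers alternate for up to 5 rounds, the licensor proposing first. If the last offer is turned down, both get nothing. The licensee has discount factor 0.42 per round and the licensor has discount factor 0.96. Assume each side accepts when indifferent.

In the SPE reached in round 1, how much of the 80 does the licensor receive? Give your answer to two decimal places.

78.11

Round 5 (the licensor proposes): rejection yields 0 for the licensee; the licensor offers 0 and keeps 80.
Round 4 (the licensee proposes): the licensor can get 80 next round, worth 0.96 × 80 = 76.8 now; the licensee offers that and keeps 3.2.
Round 3 (the licensor proposes): the licensee can get 3.2 next round, worth 0.42 × 3.2 = 1.344 now, so the licensor offers 1.344, keeping 78.656.
Round 2 (the licensee proposes): the licensor can get 78.656 next round, worth 0.96 × 78.656 = 75.50976 now, so the licensee offers 75.50976, keeping 4.49024.
Round 1 (the licensor proposes): the licensee can get 4.49024 next round, worth 0.42 × 4.49024 = 1.8859008 now, so the licensor offers 1.8859008, keeping 78.1140992.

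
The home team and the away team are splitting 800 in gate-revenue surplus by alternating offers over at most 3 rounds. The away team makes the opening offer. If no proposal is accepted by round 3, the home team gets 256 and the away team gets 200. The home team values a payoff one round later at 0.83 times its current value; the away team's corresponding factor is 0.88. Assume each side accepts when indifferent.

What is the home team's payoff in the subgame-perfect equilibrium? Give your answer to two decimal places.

By backward induction:
Round 3 (the away team proposes): the home team gets 256 if talks fail, so the away team offers 256 and keeps 544.
Round 2 (the home team proposes): the away team can get 544 next round, worth 0.88 × 544 = 478.72 now, so the home team offers 478.72, keeping 321.28.
Round 1 (the away team proposes): the home team can get 321.28 next round, worth 0.83 × 321.28 = 266.6624 now; the away team offers that and keeps 533.3376.

266.66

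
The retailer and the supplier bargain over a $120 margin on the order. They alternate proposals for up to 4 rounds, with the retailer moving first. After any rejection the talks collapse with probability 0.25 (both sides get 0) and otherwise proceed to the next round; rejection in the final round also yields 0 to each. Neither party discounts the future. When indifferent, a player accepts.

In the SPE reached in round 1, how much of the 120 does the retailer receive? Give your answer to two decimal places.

46.88

Round 4 (the supplier proposes): the retailer will accept anything ≥ 0, so the supplier offers 0 and keeps 120.
Round 3 (the retailer proposes): rejecting gives the supplier an expected 0.75 × 120 = 90; the retailer offers that and keeps 30.
Round 2 (the supplier proposes): rejecting gives the retailer an expected 0.75 × 30 = 22.5. The supplier offers 22.5 and keeps 120 − 22.5 = 97.5.
Round 1 (the retailer proposes): rejecting gives the supplier an expected 0.75 × 97.5 = 73.125. The retailer offers 73.125 and keeps 120 − 73.125 = 46.875.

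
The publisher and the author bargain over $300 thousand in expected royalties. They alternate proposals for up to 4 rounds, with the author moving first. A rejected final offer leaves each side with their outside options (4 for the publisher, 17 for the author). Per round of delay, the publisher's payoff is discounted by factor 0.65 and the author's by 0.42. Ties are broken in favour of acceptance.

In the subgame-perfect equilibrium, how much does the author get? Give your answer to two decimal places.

Work backward from the last round.
Round 4 (the publisher proposes): the author gets 17 if talks fail, so the publisher offers 17 and keeps 283.
Round 3 (the author proposes): the publisher can get 283 next round, worth 0.65 × 283 = 183.95 now; the author offers that and keeps 116.05.
Round 2 (the publisher proposes): the author can get 116.05 next round, worth 0.42 × 116.05 = 48.741 now, so the publisher offers 48.741, keeping 251.259.
Round 1 (the author proposes): the publisher can get 251.259 next round, worth 0.65 × 251.259 = 163.31835 now; the author offers that and keeps 136.68165.

136.68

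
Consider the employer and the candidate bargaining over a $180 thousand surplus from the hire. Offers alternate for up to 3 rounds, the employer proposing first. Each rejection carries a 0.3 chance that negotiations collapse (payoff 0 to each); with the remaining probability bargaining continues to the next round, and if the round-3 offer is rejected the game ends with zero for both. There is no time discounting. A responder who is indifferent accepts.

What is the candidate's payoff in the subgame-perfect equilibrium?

Round 3 (the employer proposes): rejection yields 0 for the candidate; the employer offers 0 and keeps 180.
Round 2 (the candidate proposes): rejecting gives the employer an expected 0.7 × 180 = 126; the candidate offers that and keeps 54.
Round 1 (the employer proposes): rejecting gives the candidate an expected 0.7 × 54 = 37.8. The employer offers 37.8 and keeps 180 − 37.8 = 142.2.

37.8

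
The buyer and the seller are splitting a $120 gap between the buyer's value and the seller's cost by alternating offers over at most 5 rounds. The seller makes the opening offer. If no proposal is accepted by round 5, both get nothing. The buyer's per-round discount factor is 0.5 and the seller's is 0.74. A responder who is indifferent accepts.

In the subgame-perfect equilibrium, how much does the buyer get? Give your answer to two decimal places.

Round 5 (the seller proposes): the buyer will accept anything ≥ 0, so the seller offers 0 and keeps 120.
Round 4 (the buyer proposes): the seller can get 120 next round, worth 0.74 × 120 = 88.8 now; the buyer offers that and keeps 31.2.
Round 3 (the seller proposes): the buyer can get 31.2 next round, worth 0.5 × 31.2 = 15.6 now, so the seller offers 15.6, keeping 104.4.
Round 2 (the buyer proposes): the seller can get 104.4 next round, worth 0.74 × 104.4 = 77.256 now. The buyer offers 77.256 and keeps 120 − 77.256 = 42.744.
Round 1 (the seller proposes): the buyer can get 42.744 next round, worth 0.5 × 42.744 = 21.372 now, so the seller offers 21.372, keeping 98.628.

21.37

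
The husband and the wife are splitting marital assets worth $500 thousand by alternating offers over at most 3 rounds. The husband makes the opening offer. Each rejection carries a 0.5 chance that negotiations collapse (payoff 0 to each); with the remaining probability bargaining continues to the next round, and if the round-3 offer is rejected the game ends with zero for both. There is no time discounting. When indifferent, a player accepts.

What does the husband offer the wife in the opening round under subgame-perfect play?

Round 3 (the husband proposes): rejection yields 0 for the wife; the husband offers 0 and keeps 500.
Round 2 (the wife proposes): rejecting gives the husband an expected 0.5 × 500 = 250, so the wife offers 250, keeping 250.
Round 1 (the husband proposes): rejecting gives the wife an expected 0.5 × 250 = 125, so the husband offers 125, keeping 375.

125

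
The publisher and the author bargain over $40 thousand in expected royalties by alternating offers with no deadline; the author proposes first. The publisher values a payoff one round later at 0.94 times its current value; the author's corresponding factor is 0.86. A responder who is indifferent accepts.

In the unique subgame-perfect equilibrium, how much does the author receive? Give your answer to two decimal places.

12.53

When the author proposes, the publisher accepts any offer worth at least 0.94 times what the publisher would get by proposing next round; and vice versa.
This gives x = 40 − 0.94y and y = 40 − 0.86x, where x and y are each side's share when it proposes.
Hence (1 − 0.94·0.86)x = 40(1 − 0.94), i.e. 0.1916·x = 2.4.
x ≈ 12.5261; the publisher's share is 40 − x ≈ 27.4739.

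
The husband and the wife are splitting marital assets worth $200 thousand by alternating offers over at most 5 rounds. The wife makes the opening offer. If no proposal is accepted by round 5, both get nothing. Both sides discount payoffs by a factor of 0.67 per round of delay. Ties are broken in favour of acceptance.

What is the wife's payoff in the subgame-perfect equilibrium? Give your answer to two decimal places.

135.93

Work backward from the last round.
Round 5 (the wife proposes): the husband will accept anything ≥ 0, so the wife offers 0 and keeps 200.
Round 4 (the husband proposes): the wife can get 200 next round, worth 0.67 × 200 = 134 now. The husband offers 134 and keeps 200 − 134 = 66.
Round 3 (the wife proposes): the husband can get 66 next round, worth 0.67 × 66 = 44.22 now. The wife offers 44.22 and keeps 200 − 44.22 = 155.78.
Round 2 (the husband proposes): the wife can get 155.78 next round, worth 0.67 × 155.78 = 104.3726 now; the husband offers that and keeps 95.6274.
Round 1 (the wife proposes): the husband can get 95.6274 next round, worth 0.67 × 95.6274 = 64.070358 now, so the wife offers 64.070358, keeping 135.929642.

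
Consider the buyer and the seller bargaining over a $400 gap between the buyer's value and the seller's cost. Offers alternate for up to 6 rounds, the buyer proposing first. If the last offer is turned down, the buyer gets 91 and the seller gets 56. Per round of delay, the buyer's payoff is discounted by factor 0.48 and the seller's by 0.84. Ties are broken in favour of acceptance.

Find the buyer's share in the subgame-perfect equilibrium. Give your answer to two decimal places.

By backward induction:
Round 6 (the seller proposes): the buyer gets 91 if talks fail, so the seller offers 91 and keeps 309.
Round 5 (the buyer proposes): the seller can get 309 next round, worth 0.84 × 309 = 259.56 now. The buyer offers 259.56 and keeps 400 − 259.56 = 140.44.
Round 4 (the seller proposes): the buyer can get 140.44 next round, worth 0.48 × 140.44 = 67.4112 now, so the seller offers 67.4112, keeping 332.5888.
Round 3 (the buyer proposes): the seller can get 332.5888 next round, worth 0.84 × 332.5888 = 279.374592 now; the buyer offers that and keeps 120.625408.
Round 2 (the seller proposes): the buyer can get 120.625408 next round, worth 0.48 × 120.625408 = 57.90019584 now; the seller offers that and keeps 342.09980416.
Round 1 (the buyer proposes): the seller can get 342.09980416 next round, worth 0.84 × 342.09980416 = 287.3638354944 now, so the buyer offers 287.3638354944, keeping 112.6361645056.

112.64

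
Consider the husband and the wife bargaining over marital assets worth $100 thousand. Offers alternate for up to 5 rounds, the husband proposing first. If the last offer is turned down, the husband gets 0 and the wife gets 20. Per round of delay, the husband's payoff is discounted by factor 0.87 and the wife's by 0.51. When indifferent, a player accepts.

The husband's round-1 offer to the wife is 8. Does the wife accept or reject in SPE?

Reject

Round 5 (the husband proposes): the wife gets 20 if talks fail, so the husband offers 20 and keeps 80.
Round 4 (the wife proposes): the husband can get 80 next round, worth 0.87 × 80 = 69.6 now. The wife offers 69.6 and keeps 100 − 69.6 = 30.4.
Round 3 (the husband proposes): the wife can get 30.4 next round, worth 0.51 × 30.4 = 15.504 now. The husband offers 15.504 and keeps 100 − 15.504 = 84.496.
Round 2 (the wife proposes): the husband can get 84.496 next round, worth 0.87 × 84.496 = 73.51152 now. The wife offers 73.51152 and keeps 100 − 73.51152 = 26.48848.
So by rejecting in round 1, the wife gets 26.48848 next round, worth 0.51 × 26.48848 = 13.5091248 now.
Offer 8 < 13.5091248, so the wife rejects.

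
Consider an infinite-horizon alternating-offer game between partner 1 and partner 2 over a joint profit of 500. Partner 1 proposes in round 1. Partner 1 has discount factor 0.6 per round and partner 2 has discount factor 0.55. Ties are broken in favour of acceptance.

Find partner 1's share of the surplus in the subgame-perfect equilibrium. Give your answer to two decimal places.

335.82

Let x be partner 1's share when partner 1 proposes and y be partner 2's share when partner 2 proposes.
Partner 2 accepts iff offered ≥ 0.55·y, so x = 500 − 0.55y. Symmetrically y = 500 − 0.6x.
Substituting: x = 500 − 0.55(500 − 0.6x), giving x(1 − 0.6·0.55) = 500(1 − 0.55).
So x = 500 × 0.45 / 0.67 ≈ 335.8209, and partner 2 receives 500 − x ≈ 164.1791.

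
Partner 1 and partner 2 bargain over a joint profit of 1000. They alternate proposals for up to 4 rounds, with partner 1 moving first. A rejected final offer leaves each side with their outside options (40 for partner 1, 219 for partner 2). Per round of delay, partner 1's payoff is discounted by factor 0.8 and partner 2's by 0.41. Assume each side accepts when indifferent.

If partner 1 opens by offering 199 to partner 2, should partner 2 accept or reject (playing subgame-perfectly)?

Reject

Round 4 (partner 2 proposes): partner 1 gets 40 if talks fail, so partner 2 offers 40 and keeps 960.
Round 3 (partner 1 proposes): partner 2 can get 960 next round, worth 0.41 × 960 = 393.6 now, so partner 1 offers 393.6, keeping 606.4.
Round 2 (partner 2 proposes): partner 1 can get 606.4 next round, worth 0.8 × 606.4 = 485.12 now, so partner 2 offers 485.12, keeping 514.88.
So by rejecting in round 1, partner 2 gets 514.88 next round, worth 0.41 × 514.88 = 211.1008 now.
Offer 199 < 211.1008, so partner 2 rejects.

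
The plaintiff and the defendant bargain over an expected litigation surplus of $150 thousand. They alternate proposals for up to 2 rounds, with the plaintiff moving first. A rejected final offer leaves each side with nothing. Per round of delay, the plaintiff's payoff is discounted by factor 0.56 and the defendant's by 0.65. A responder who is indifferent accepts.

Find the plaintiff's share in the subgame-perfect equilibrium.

Solve by backward induction from round 2.
Round 2 (the defendant proposes): rejection yields 0 for the plaintiff; the defendant offers 0 and keeps 150.
Round 1 (the plaintiff proposes): the defendant can get 150 next round, worth 0.65 × 150 = 97.5 now; the plaintiff offers that and keeps 52.5.

52.5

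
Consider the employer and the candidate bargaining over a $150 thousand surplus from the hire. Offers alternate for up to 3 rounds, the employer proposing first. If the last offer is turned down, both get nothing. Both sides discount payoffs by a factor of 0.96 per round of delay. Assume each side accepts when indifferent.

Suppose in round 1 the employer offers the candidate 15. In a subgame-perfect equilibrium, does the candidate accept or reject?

Round 3 (the employer proposes): rejection yields 0 for the candidate; the employer offers 0 and keeps 150.
Round 2 (the candidate proposes): the employer can get 150 next round, worth 0.96 × 150 = 144 now, so the candidate offers 144, keeping 6.
So by rejecting in round 1, the candidate gets 6 next round, worth 0.96 × 6 = 5.76 now.
Offer 15 ≥ 5.76, so the candidate accepts.

Accept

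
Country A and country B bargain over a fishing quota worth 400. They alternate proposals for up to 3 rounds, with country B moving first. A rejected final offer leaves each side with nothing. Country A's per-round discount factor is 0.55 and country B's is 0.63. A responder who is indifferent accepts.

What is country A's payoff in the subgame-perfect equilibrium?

81.4

Round 3 (country B proposes): country A will accept anything ≥ 0, so country B offers 0 and keeps 400.
Round 2 (country A proposes): country B can get 400 next round, worth 0.63 × 400 = 252 now. Country A offers 252 and keeps 400 − 252 = 148.
Round 1 (country B proposes): country A can get 148 next round, worth 0.55 × 148 = 81.4 now; country B offers that and keeps 318.6.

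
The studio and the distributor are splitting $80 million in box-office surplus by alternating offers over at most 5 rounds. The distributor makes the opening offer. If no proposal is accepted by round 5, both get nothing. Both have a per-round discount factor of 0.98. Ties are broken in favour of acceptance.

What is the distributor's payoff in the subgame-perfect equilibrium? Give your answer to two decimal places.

76.93

By backward induction:
Round 5 (the distributor proposes): rejection yields 0 for the studio; the distributor offers 0 and keeps 80.
Round 4 (the studio proposes): the distributor can get 80 next round, worth 0.98 × 80 = 78.4 now, so the studio offers 78.4, keeping 1.6.
Round 3 (the distributor proposes): the studio can get 1.6 next round, worth 0.98 × 1.6 = 1.568 now; the distributor offers that and keeps 78.432.
Round 2 (the studio proposes): the distributor can get 78.432 next round, worth 0.98 × 78.432 = 76.86336 now. The studio offers 76.86336 and keeps 80 − 76.86336 = 3.13664.
Round 1 (the distributor proposes): the studio can get 3.13664 next round, worth 0.98 × 3.13664 = 3.0739072 now; the distributor offers that and keeps 76.9260928.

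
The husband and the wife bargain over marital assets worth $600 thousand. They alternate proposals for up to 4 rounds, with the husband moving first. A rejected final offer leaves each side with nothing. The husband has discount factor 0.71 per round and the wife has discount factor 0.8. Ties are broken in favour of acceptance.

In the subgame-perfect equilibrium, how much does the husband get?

Solve by backward induction from round 4.
Round 4 (the wife proposes): the husband will accept anything ≥ 0, so the wife offers 0 and keeps 600.
Round 3 (the husband proposes): the wife can get 600 next round, worth 0.8 × 600 = 480 now. The husband offers 480 and keeps 600 − 480 = 120.
Round 2 (the wife proposes): the husband can get 120 next round, worth 0.71 × 120 = 85.2 now. The wife offers 85.2 and keeps 600 − 85.2 = 514.8.
Round 1 (the husband proposes): the wife can get 514.8 next round, worth 0.8 × 514.8 = 411.84 now, so the husband offers 411.84, keeping 188.16.

188.16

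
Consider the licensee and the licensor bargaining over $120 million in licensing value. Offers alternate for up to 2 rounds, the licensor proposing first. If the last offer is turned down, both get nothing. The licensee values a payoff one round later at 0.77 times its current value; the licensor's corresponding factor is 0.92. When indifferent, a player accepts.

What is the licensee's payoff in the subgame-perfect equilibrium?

By backward induction:
Round 2 (the licensee proposes): rejection yields 0 for the licensor; the licensee offers 0 and keeps 120.
Round 1 (the licensor proposes): the licensee can get 120 next round, worth 0.77 × 120 = 92.4 now. The licensor offers 92.4 and keeps 120 − 92.4 = 27.6.

92.4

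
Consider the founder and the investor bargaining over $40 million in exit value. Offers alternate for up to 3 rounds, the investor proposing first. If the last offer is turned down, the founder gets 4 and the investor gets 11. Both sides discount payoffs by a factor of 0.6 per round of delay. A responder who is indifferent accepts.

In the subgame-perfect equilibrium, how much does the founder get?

Round 3 (the investor proposes): the founder gets 4 if talks fail, so the investor offers 4 and keeps 36.
Round 2 (the founder proposes): the investor can get 36 next round, worth 0.6 × 36 = 21.6 now; the founder offers that and keeps 18.4.
Round 1 (the investor proposes): the founder can get 18.4 next round, worth 0.6 × 18.4 = 11.04 now. The investor offers 11.04 and keeps 40 − 11.04 = 28.96.

11.04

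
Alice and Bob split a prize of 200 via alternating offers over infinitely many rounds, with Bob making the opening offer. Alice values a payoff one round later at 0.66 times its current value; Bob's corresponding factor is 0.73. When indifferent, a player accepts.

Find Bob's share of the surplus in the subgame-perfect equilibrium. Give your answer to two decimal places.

When Bob proposes, Alice accepts any offer worth at least 0.66 times what Alice would get by proposing next round; and vice versa.
This gives x = 200 − 0.66y and y = 200 − 0.73x, where x and y are each side's share when it proposes.
Hence (1 − 0.66·0.73)x = 200(1 − 0.66), i.e. 0.5182·x = 68.
x ≈ 131.2235; Alice's share is 200 − x ≈ 68.7765.

131.22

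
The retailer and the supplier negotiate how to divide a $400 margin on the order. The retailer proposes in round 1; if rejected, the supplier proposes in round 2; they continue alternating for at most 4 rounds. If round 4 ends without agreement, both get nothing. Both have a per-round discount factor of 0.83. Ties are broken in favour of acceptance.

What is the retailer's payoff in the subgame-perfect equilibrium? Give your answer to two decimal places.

Solve by backward induction from round 4.
Round 4 (the supplier proposes): the retailer will accept anything ≥ 0, so the supplier offers 0 and keeps 400.
Round 3 (the retailer proposes): the supplier can get 400 next round, worth 0.83 × 400 = 332 now. The retailer offers 332 and keeps 400 − 332 = 68.
Round 2 (the supplier proposes): the retailer can get 68 next round, worth 0.83 × 68 = 56.44 now. The supplier offers 56.44 and keeps 400 − 56.44 = 343.56.
Round 1 (the retailer proposes): the supplier can get 343.56 next round, worth 0.83 × 343.56 = 285.1548 now; the retailer offers that and keeps 114.8452.

114.85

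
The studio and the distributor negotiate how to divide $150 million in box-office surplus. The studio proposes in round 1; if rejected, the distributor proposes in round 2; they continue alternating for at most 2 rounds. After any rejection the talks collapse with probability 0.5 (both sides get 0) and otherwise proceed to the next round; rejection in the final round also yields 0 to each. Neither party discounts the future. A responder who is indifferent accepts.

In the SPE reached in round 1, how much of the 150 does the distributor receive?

Round 2 (the distributor proposes): the studio will accept anything ≥ 0, so the distributor offers 0 and keeps 150.
Round 1 (the studio proposes): rejecting gives the distributor an expected 0.5 × 150 = 75, so the studio offers 75, keeping 75.

75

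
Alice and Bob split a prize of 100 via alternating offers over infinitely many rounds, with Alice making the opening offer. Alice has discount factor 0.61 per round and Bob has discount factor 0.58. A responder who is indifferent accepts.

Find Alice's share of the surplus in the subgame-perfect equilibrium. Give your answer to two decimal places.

In a stationary SPE each proposer offers the other exactly their discounted continuation value.
If Alice keeps x when proposing and Bob keeps y when proposing, then x = 100 − 0.58y and y = 100 − 0.61x.
Solving: x = 100(1 − 0.58) / (1 − 0.61·0.58) = 42 / 0.6462 ≈ 64.9954.
Bob gets 100 − 64.9954 ≈ 35.0046.

65.00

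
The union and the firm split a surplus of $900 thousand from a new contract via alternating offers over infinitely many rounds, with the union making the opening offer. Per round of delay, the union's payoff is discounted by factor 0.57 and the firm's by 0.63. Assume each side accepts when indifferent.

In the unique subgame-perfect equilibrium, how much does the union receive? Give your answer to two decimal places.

When the union proposes, the firm accepts any offer worth at least 0.63 times what the firm would get by proposing next round; and vice versa.
This gives x = 900 − 0.63y and y = 900 − 0.57x, where x and y are each side's share when it proposes.
Hence (1 − 0.63·0.57)x = 900(1 − 0.63), i.e. 0.6409·x = 333.
x ≈ 519.5818; the firm's share is 900 − x ≈ 380.4182.

519.58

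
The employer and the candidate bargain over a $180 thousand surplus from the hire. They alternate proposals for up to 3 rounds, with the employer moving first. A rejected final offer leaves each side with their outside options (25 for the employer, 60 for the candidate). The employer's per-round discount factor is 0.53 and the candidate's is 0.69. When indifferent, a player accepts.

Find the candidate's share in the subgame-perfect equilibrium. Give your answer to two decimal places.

80.32

Round 3 (the employer proposes): the candidate gets 60 if talks fail, so the employer offers 60 and keeps 120.
Round 2 (the candidate proposes): the employer can get 120 next round, worth 0.53 × 120 = 63.6 now. The candidate offers 63.6 and keeps 180 − 63.6 = 116.4.
Round 1 (the employer proposes): the candidate can get 116.4 next round, worth 0.69 × 116.4 = 80.316 now, so the employer offers 80.316, keeping 99.684.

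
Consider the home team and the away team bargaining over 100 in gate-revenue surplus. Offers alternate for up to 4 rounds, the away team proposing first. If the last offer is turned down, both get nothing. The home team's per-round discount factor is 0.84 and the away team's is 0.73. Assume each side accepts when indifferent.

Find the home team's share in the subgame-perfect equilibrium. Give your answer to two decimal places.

74.19

Round 4 (the home team proposes): the away team will accept anything ≥ 0, so the home team offers 0 and keeps 100.
Round 3 (the away team proposes): the home team can get 100 next round, worth 0.84 × 100 = 84 now. The away team offers 84 and keeps 100 − 84 = 16.
Round 2 (the home team proposes): the away team can get 16 next round, worth 0.73 × 16 = 11.68 now; the home team offers that and keeps 88.32.
Round 1 (the away team proposes): the home team can get 88.32 next round, worth 0.84 × 88.32 = 74.1888 now; the away team offers that and keeps 25.8112.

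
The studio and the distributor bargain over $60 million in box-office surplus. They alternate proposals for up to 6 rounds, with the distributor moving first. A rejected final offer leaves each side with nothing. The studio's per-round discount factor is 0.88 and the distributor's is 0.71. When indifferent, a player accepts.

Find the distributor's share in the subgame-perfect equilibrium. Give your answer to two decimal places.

14.51

Round 6 (the studio proposes): rejection yields 0 for the distributor; the studio offers 0 and keeps 60.
Round 5 (the distributor proposes): the studio can get 60 next round, worth 0.88 × 60 = 52.8 now; the distributor offers that and keeps 7.2.
Round 4 (the studio proposes): the distributor can get 7.2 next round, worth 0.71 × 7.2 = 5.112 now. The studio offers 5.112 and keeps 60 − 5.112 = 54.888.
Round 3 (the distributor proposes): the studio can get 54.888 next round, worth 0.88 × 54.888 = 48.30144 now. The distributor offers 48.30144 and keeps 60 − 48.30144 = 11.69856.
Round 2 (the studio proposes): the distributor can get 11.69856 next round, worth 0.71 × 11.69856 = 8.3059776 now. The studio offers 8.3059776 and keeps 60 − 8.3059776 = 51.6940224.
Round 1 (the distributor proposes): the studio can get 51.6940224 next round, worth 0.88 × 51.6940224 = 45.490739712 now, so the distributor offers 45.490739712, keeping 14.509260288.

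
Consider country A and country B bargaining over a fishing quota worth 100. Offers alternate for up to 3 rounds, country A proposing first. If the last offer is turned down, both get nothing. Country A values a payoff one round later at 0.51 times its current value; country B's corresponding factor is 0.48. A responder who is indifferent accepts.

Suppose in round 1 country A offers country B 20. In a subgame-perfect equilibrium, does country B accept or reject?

Work out country B's continuation value if the offer is rejected.
Round 3 (country A proposes): country B will accept anything ≥ 0, so country A offers 0 and keeps 100.
Round 2 (country B proposes): country A can get 100 next round, worth 0.51 × 100 = 51 now, so country B offers 51, keeping 49.
So by rejecting in round 1, country B gets 49 next round, worth 0.48 × 49 = 23.52 now.
Offer 20 < 23.52, so country B rejects.

Reject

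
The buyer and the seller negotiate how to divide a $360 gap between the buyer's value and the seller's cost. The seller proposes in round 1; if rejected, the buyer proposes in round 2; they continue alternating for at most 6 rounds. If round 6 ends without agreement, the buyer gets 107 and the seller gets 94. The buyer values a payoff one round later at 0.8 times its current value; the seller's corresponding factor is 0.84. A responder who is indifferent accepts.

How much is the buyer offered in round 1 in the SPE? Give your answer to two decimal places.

173.14

Round 6 (the buyer proposes): the seller gets 94 if talks fail, so the buyer offers 94 and keeps 266.
Round 5 (the seller proposes): the buyer can get 266 next round, worth 0.8 × 266 = 212.8 now; the seller offers that and keeps 147.2.
Round 4 (the buyer proposes): the seller can get 147.2 next round, worth 0.84 × 147.2 = 123.648 now; the buyer offers that and keeps 236.352.
Round 3 (the seller proposes): the buyer can get 236.352 next round, worth 0.8 × 236.352 = 189.0816 now; the seller offers that and keeps 170.9184.
Round 2 (the buyer proposes): the seller can get 170.9184 next round, worth 0.84 × 170.9184 = 143.571456 now, so the buyer offers 143.571456, keeping 216.428544.
Round 1 (the seller proposes): the buyer can get 216.428544 next round, worth 0.8 × 216.428544 = 173.1428352 now, so the seller offers 173.1428352, keeping 186.8571648.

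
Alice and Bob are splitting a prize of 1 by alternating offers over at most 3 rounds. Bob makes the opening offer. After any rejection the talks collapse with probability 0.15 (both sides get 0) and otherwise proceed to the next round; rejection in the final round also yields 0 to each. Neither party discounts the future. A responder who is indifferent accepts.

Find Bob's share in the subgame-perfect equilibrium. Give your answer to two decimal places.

0.87

By backward induction:
Round 3 (Bob proposes): Alice will accept anything ≥ 0, so Bob offers 0 and keeps 1.
Round 2 (Alice proposes): rejecting gives Bob an expected 0.85 × 1 = 0.85, so Alice offers 0.85, keeping 0.15.
Round 1 (Bob proposes): rejecting gives Alice an expected 0.85 × 0.15 = 0.1275, so Bob offers 0.1275, keeping 0.8725.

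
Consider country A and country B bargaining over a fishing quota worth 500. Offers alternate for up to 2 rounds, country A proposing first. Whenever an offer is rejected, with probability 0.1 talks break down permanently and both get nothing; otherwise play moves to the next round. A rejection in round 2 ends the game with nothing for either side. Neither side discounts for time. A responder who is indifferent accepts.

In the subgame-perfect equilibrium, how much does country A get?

Round 2 (country B proposes): rejection yields 0 for country A; country B offers 0 and keeps 500.
Round 1 (country A proposes): rejecting gives country B an expected 0.9 × 500 = 450, so country A offers 450, keeping 50.

50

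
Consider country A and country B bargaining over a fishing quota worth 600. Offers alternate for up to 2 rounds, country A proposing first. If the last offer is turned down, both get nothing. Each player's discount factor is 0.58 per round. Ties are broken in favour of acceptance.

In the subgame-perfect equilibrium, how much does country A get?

Round 2 (country B proposes): rejection yields 0 for country A; country B offers 0 and keeps 600.
Round 1 (country A proposes): country B can get 600 next round, worth 0.58 × 600 = 348 now; country A offers that and keeps 252.

252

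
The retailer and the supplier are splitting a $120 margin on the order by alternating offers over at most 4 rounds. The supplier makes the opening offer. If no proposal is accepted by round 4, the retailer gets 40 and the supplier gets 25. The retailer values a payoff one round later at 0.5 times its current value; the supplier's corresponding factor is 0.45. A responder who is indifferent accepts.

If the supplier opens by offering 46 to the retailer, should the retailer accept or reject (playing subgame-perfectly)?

Accept

Work out the retailer's continuation value if the offer is rejected.
Round 4 (the retailer proposes): the supplier gets 25 if talks fail, so the retailer offers 25 and keeps 95.
Round 3 (the supplier proposes): the retailer can get 95 next round, worth 0.5 × 95 = 47.5 now. The supplier offers 47.5 and keeps 120 − 47.5 = 72.5.
Round 2 (the retailer proposes): the supplier can get 72.5 next round, worth 0.45 × 72.5 = 32.625 now; the retailer offers that and keeps 87.375.
So by rejecting in round 1, the retailer gets 87.375 next round, worth 0.5 × 87.375 = 43.6875 now.
Offer 46 ≥ 43.6875, so the retailer accepts.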